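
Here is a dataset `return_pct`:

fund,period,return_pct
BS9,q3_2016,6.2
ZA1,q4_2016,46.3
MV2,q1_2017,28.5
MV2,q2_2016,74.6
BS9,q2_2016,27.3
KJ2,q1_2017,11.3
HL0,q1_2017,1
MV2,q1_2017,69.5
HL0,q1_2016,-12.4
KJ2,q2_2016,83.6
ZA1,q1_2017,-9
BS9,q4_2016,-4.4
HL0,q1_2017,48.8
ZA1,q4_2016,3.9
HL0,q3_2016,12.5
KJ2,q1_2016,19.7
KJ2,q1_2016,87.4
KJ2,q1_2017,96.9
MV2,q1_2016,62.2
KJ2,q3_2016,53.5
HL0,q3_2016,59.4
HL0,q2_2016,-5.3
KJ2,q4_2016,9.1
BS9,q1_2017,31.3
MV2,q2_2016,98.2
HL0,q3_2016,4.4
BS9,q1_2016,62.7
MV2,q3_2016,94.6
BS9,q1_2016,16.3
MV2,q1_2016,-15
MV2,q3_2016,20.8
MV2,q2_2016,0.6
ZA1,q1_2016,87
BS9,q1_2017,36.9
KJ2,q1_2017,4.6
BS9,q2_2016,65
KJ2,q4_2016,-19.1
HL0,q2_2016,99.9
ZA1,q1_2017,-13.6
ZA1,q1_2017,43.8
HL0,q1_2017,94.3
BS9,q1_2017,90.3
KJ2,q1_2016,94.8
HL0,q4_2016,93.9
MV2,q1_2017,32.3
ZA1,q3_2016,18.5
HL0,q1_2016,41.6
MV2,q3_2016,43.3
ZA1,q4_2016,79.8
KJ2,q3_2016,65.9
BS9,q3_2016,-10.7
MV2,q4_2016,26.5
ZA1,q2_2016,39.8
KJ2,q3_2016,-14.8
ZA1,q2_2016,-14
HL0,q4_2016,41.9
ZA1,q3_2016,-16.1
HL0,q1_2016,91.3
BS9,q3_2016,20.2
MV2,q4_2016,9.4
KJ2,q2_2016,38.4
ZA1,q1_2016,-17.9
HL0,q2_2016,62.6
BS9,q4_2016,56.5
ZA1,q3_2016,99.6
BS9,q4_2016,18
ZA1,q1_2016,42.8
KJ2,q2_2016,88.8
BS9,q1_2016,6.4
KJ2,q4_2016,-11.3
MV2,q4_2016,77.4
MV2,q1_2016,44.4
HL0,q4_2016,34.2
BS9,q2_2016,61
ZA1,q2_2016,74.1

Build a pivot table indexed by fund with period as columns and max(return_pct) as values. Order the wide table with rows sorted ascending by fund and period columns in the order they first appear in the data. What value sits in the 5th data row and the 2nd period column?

79.8

With rows sorted ascending by fund, row 5 is fund=ZA1. period columns in first-appearance order: q3_2016, q4_2016, q1_2017, q2_2016, q1_2016; column 2 is q4_2016.
Long rows with fund=ZA1, period=q4_2016: max(46.3, 3.9, 79.8) = 79.8.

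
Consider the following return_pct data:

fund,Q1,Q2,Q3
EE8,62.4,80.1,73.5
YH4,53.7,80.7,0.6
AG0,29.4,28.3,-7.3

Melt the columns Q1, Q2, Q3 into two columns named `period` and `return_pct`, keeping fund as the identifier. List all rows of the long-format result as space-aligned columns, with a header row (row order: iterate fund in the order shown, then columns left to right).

fund  period  return_pct
EE8   Q1      62.4      
EE8   Q2      80.1      
EE8   Q3      73.5      
YH4   Q1      53.7      
YH4   Q2      80.7      
YH4   Q3      0.6       
AG0   Q1      29.4      
AG0   Q2      28.3      
AG0   Q3      -7.3      

Each (fund, column) pair becomes one row: 3 × 3 = 9 rows.
For example, (EE8, Q1) → return_pct=62.4.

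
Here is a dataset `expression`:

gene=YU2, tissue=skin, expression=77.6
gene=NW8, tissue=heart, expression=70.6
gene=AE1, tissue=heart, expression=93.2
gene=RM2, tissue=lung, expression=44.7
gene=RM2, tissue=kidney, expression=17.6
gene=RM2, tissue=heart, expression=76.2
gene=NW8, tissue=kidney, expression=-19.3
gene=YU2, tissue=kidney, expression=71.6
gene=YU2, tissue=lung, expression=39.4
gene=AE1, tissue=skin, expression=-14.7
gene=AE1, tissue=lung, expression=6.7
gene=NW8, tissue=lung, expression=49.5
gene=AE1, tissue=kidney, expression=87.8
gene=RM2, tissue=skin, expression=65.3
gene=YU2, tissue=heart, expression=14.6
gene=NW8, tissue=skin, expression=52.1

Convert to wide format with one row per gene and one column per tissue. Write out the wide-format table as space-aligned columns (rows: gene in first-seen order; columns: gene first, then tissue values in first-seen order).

Columns: gene plus the 4 distinct tissue values (skin, heart, lung, kidney).
For example, row YU2 column skin takes expression=77.6 from the long row (YU2, skin).

gene  skin   heart  lung  kidney
YU2   77.6   14.6   39.4  71.6  
NW8   52.1   70.6   49.5  -19.3 
AE1   -14.7  93.2   6.7   87.8  
RM2   65.3   76.2   44.7  17.6  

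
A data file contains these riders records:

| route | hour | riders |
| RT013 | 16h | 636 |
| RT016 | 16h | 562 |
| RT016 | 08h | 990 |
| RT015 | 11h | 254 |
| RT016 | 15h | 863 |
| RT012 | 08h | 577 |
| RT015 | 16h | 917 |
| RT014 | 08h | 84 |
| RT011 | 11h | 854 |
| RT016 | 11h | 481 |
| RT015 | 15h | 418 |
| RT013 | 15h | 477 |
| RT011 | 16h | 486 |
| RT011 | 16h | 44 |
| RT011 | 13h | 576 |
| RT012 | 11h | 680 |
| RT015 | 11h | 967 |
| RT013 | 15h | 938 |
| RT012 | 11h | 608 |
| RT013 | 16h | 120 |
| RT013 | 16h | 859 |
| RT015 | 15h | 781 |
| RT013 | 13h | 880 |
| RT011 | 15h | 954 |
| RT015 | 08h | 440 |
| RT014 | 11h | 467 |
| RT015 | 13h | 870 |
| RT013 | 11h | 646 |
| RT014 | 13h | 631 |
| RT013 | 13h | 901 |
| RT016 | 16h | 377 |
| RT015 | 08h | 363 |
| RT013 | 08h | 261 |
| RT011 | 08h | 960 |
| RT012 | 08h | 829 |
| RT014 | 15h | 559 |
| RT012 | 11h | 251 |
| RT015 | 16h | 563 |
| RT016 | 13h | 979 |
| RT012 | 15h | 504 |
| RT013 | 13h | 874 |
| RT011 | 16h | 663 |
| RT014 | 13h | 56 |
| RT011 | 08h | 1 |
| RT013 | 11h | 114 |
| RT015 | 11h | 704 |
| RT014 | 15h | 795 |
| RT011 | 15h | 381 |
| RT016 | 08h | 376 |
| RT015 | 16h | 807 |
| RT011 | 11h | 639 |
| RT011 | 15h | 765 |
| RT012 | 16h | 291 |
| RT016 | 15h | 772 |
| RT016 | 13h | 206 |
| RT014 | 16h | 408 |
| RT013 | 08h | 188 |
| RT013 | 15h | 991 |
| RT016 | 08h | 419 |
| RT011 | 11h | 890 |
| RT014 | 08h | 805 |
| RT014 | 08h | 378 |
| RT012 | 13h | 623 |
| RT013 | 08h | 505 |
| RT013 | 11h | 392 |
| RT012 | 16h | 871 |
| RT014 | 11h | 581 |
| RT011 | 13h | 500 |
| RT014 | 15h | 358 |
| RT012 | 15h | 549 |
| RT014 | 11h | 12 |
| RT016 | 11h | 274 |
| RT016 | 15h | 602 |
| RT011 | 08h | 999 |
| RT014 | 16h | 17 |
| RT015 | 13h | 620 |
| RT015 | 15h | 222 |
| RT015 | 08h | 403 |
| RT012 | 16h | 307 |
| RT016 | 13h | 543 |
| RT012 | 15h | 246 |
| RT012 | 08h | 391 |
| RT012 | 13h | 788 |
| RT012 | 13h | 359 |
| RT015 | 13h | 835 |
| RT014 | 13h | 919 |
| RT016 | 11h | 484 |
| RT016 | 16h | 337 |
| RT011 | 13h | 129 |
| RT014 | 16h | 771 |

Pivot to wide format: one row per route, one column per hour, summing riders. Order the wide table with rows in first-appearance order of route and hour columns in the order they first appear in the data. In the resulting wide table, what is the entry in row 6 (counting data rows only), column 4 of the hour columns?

2100

With rows in first-appearance order of route, row 6 is route=RT011. hour columns in first-appearance order: 16h, 08h, 11h, 15h, 13h; column 4 is 15h.
Long rows with route=RT011, hour=15h: 954 + 381 + 765 = 2100.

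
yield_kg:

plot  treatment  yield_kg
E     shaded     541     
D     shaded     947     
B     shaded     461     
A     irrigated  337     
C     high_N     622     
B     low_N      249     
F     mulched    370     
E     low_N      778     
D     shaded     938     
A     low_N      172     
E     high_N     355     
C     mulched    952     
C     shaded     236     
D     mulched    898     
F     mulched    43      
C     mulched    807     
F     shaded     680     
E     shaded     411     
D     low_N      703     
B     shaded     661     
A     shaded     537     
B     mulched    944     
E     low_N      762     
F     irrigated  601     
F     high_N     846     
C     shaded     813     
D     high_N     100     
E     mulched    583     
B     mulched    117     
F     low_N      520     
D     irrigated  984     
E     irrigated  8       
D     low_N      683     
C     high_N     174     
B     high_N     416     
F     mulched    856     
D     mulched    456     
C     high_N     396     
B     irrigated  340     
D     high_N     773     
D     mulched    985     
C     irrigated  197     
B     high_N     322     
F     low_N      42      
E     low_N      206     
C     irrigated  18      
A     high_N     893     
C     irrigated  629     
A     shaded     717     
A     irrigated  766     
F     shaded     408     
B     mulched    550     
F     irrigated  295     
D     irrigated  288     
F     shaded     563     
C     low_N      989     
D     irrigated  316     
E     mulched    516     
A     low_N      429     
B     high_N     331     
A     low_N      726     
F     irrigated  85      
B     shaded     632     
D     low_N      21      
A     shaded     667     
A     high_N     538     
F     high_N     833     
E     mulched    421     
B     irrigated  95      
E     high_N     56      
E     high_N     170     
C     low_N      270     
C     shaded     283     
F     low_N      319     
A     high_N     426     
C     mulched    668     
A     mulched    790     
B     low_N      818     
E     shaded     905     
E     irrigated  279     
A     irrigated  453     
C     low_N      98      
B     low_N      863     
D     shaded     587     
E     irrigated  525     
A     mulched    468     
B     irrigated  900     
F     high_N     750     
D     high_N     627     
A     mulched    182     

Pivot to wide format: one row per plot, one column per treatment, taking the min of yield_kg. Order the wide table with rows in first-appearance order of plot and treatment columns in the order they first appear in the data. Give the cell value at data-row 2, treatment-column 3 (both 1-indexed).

100

With rows in first-appearance order of plot, row 2 is plot=D. treatment columns in first-appearance order: shaded, irrigated, high_N, low_N, mulched; column 3 is high_N.
Long rows with plot=D, treatment=high_N: min(100, 773, 627) = 100.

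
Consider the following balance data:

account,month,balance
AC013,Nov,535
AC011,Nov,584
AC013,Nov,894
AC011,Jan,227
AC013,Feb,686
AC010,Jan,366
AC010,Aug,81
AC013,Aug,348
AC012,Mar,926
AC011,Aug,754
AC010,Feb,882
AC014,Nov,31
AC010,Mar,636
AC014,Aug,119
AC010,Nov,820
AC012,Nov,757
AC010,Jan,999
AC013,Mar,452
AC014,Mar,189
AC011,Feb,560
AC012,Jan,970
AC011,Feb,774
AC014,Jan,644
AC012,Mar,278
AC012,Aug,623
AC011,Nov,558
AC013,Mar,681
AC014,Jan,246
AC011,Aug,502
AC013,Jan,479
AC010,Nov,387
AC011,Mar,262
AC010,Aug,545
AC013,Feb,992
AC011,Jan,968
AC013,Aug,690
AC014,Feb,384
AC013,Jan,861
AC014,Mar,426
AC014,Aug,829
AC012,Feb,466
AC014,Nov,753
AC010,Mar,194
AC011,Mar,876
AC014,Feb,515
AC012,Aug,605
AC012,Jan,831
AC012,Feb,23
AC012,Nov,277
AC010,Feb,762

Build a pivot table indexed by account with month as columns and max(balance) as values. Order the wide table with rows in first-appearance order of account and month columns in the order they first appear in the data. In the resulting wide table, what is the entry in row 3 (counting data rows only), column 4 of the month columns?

With rows in first-appearance order of account, row 3 is account=AC010. month columns in first-appearance order: Nov, Jan, Feb, Aug, Mar; column 4 is Aug.
Long rows with account=AC010, month=Aug: max(81, 545) = 545.

545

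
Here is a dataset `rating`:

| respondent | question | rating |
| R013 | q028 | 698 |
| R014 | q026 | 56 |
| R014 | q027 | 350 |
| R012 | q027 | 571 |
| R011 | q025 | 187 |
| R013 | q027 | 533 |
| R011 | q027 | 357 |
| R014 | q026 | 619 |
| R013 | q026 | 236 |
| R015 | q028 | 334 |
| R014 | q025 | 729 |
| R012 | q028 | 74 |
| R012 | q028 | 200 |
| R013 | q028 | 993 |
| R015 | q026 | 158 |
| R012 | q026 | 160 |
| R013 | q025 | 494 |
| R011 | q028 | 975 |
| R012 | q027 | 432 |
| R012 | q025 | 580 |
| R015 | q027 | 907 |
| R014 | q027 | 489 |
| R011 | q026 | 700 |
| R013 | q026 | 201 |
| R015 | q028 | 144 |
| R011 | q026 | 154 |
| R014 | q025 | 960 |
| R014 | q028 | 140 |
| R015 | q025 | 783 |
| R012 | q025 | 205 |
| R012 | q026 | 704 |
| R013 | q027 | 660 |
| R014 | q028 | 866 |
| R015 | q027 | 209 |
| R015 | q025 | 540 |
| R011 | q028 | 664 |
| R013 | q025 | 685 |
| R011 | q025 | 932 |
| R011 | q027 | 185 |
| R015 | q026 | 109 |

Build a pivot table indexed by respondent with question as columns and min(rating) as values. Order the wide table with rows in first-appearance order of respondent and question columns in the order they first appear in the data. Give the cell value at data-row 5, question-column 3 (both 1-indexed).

209

With rows in first-appearance order of respondent, row 5 is respondent=R015. question columns in first-appearance order: q028, q026, q027, q025; column 3 is q027.
Long rows with respondent=R015, question=q027: min(907, 209) = 209.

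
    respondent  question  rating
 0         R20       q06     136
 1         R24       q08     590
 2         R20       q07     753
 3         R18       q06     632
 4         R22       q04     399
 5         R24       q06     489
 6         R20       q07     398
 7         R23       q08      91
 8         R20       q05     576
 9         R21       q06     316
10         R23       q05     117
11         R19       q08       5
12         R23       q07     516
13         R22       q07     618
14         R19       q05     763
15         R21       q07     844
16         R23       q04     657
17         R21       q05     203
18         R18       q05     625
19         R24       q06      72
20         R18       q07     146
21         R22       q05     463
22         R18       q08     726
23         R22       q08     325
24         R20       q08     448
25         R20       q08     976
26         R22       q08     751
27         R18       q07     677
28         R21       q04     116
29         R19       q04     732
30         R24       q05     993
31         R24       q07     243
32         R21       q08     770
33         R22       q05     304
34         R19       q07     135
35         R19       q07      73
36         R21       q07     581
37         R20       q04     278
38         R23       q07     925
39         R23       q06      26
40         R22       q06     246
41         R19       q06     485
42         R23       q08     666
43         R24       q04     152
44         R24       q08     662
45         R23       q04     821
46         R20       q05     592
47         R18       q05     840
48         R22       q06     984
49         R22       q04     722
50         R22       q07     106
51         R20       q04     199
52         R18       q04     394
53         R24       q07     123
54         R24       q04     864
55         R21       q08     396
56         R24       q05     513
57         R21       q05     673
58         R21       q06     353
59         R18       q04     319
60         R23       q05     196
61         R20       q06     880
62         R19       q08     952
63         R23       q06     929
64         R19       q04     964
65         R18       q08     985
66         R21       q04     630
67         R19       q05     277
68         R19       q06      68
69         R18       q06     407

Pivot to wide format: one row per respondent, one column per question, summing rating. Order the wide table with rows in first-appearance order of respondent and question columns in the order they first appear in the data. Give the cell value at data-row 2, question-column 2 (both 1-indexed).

With rows in first-appearance order of respondent, row 2 is respondent=R24. question columns in first-appearance order: q06, q08, q07, q04, q05; column 2 is q08.
Long rows with respondent=R24, question=q08: 590 + 662 = 1252.

1252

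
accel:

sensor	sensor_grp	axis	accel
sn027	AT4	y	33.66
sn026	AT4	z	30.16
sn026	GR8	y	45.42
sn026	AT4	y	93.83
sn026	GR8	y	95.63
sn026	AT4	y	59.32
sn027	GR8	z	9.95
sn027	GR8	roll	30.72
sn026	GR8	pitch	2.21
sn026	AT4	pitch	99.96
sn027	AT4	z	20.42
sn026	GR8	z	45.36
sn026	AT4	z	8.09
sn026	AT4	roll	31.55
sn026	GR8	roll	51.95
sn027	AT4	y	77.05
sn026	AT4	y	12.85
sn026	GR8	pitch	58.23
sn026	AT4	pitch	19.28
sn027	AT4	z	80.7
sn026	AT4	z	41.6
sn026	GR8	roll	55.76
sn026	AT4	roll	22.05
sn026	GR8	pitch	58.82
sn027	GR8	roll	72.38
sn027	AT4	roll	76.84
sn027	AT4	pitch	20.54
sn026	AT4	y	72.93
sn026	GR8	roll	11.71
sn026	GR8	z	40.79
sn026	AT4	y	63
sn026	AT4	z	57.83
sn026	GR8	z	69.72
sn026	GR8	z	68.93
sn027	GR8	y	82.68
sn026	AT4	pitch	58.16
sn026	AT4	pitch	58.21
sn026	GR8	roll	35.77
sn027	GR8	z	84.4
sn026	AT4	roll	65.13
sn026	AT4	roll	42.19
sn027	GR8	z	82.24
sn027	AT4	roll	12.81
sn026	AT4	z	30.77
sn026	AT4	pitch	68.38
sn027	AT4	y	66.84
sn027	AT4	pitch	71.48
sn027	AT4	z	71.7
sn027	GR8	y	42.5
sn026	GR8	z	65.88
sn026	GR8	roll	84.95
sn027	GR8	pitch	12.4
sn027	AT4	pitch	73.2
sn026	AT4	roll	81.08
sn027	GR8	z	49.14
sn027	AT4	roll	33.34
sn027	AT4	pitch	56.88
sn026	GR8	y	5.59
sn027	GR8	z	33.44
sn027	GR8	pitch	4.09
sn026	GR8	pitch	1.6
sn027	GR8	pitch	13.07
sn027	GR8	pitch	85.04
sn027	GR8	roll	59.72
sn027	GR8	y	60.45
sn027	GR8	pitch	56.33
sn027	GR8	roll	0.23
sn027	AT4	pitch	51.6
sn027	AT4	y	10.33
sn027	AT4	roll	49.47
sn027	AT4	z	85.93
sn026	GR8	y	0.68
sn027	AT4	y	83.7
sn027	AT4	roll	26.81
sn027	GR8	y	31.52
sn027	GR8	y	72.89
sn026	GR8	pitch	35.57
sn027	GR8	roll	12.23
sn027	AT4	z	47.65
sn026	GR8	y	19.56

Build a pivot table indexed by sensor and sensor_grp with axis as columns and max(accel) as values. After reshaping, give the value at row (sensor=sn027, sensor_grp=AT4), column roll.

76.84

Rows with sensor=sn027, sensor_grp=AT4 and axis=roll: accel values are 76.84, 12.81, 33.34, 49.47, 26.81.
max(76.84, 12.81, 33.34, 49.47, 26.81) = 76.84.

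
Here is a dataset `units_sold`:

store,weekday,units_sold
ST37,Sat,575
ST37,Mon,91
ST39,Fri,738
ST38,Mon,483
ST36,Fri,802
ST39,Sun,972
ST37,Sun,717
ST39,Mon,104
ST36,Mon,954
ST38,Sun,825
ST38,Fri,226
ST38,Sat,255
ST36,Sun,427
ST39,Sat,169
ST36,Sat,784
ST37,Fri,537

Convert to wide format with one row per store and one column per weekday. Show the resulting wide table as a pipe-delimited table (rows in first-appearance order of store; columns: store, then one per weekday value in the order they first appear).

Columns: store plus the 4 distinct weekday values (Sat, Mon, Fri, Sun).
For example, row ST37 column Sat takes units_sold=575 from the long row (ST37, Sat).

| store | Sat | Mon | Fri | Sun |
| ST37 | 575 | 91 | 537 | 717 |
| ST39 | 169 | 104 | 738 | 972 |
| ST38 | 255 | 483 | 226 | 825 |
| ST36 | 784 | 954 | 802 | 427 |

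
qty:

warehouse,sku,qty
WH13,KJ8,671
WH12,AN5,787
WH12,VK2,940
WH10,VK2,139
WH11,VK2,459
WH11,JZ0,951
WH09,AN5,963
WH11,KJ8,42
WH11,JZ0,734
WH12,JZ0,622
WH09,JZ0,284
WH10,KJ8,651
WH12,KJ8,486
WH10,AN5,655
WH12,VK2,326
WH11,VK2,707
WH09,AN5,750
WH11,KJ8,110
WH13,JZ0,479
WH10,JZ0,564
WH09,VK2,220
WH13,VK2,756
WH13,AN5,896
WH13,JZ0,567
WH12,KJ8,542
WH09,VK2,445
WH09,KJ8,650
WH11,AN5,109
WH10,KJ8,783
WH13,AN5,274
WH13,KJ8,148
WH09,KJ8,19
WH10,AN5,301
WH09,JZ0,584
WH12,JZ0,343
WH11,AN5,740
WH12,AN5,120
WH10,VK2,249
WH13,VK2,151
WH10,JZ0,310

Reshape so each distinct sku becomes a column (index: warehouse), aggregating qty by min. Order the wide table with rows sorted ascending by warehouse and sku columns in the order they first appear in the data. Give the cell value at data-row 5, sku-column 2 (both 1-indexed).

With rows sorted ascending by warehouse, row 5 is warehouse=WH13. sku columns in first-appearance order: KJ8, AN5, VK2, JZ0; column 2 is AN5.
Long rows with warehouse=WH13, sku=AN5: min(896, 274) = 274.

274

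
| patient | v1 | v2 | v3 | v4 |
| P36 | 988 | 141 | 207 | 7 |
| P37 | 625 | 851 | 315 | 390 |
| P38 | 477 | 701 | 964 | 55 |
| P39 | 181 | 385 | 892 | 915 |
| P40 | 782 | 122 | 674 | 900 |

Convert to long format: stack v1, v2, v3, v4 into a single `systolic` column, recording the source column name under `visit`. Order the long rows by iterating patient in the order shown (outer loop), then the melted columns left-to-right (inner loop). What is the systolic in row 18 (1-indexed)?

122

20 rows total (5 × 4). Row 18: index ⌊(18-1)/4⌋ = 4 into patient → P40; (18-1) mod 4 = 1 into the melted columns → v2.
So row 18 is (P40, v2, 122); systolic = 122.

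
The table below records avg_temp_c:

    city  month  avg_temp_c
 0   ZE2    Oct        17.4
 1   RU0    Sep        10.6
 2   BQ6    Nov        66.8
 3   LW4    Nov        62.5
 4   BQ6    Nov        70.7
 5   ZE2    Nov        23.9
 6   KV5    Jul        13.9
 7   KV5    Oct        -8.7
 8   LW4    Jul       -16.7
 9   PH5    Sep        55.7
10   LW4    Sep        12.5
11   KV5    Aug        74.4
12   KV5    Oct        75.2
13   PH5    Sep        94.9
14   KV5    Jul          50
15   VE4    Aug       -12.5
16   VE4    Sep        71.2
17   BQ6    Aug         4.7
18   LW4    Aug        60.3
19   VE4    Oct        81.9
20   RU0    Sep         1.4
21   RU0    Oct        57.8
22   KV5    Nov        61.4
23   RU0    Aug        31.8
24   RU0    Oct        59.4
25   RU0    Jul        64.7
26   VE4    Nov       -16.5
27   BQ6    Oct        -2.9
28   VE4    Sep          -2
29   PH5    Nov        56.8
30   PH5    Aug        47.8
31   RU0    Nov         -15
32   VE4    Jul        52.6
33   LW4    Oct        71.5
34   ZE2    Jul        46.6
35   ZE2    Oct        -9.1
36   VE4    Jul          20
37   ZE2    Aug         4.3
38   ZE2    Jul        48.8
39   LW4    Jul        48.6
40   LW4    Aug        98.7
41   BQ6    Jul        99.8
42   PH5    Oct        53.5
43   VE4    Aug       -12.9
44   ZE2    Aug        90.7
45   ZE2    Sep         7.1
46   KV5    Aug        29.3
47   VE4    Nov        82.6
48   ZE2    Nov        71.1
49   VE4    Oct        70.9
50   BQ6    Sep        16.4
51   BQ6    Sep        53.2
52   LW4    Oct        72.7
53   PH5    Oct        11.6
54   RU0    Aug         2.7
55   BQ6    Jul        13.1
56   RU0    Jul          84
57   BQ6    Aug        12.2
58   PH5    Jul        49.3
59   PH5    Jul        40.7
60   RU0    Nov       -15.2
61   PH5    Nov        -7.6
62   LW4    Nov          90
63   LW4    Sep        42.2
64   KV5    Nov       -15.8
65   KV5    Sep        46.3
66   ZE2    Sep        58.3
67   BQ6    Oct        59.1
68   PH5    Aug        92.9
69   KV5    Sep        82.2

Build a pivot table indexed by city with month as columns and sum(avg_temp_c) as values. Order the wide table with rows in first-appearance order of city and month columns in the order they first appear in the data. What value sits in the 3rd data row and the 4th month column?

With rows in first-appearance order of city, row 3 is city=BQ6. month columns in first-appearance order: Oct, Sep, Nov, Jul, Aug; column 4 is Jul.
Long rows with city=BQ6, month=Jul: 99.8 + 13.1 = 112.9.

112.9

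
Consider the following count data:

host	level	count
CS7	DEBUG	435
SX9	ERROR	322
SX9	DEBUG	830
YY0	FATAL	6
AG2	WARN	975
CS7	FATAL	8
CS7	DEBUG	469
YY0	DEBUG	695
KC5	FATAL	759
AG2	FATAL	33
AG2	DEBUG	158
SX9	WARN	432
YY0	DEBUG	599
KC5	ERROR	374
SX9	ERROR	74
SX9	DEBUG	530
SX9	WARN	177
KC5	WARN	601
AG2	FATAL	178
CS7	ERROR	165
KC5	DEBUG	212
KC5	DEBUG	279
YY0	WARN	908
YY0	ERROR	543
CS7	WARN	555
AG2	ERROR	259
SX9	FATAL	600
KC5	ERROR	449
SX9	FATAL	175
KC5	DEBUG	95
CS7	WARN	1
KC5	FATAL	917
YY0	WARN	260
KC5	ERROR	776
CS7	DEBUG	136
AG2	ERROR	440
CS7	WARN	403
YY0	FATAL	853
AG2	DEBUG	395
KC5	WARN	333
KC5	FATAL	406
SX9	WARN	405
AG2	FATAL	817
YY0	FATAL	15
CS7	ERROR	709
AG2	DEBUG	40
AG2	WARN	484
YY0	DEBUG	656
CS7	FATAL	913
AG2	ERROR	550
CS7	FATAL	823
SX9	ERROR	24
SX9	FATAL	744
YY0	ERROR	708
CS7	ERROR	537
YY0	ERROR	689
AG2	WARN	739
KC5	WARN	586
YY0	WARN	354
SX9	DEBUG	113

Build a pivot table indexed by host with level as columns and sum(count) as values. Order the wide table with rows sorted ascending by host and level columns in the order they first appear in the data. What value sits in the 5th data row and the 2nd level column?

With rows sorted ascending by host, row 5 is host=YY0. level columns in first-appearance order: DEBUG, ERROR, FATAL, WARN; column 2 is ERROR.
Long rows with host=YY0, level=ERROR: 543 + 708 + 689 = 1940.

1940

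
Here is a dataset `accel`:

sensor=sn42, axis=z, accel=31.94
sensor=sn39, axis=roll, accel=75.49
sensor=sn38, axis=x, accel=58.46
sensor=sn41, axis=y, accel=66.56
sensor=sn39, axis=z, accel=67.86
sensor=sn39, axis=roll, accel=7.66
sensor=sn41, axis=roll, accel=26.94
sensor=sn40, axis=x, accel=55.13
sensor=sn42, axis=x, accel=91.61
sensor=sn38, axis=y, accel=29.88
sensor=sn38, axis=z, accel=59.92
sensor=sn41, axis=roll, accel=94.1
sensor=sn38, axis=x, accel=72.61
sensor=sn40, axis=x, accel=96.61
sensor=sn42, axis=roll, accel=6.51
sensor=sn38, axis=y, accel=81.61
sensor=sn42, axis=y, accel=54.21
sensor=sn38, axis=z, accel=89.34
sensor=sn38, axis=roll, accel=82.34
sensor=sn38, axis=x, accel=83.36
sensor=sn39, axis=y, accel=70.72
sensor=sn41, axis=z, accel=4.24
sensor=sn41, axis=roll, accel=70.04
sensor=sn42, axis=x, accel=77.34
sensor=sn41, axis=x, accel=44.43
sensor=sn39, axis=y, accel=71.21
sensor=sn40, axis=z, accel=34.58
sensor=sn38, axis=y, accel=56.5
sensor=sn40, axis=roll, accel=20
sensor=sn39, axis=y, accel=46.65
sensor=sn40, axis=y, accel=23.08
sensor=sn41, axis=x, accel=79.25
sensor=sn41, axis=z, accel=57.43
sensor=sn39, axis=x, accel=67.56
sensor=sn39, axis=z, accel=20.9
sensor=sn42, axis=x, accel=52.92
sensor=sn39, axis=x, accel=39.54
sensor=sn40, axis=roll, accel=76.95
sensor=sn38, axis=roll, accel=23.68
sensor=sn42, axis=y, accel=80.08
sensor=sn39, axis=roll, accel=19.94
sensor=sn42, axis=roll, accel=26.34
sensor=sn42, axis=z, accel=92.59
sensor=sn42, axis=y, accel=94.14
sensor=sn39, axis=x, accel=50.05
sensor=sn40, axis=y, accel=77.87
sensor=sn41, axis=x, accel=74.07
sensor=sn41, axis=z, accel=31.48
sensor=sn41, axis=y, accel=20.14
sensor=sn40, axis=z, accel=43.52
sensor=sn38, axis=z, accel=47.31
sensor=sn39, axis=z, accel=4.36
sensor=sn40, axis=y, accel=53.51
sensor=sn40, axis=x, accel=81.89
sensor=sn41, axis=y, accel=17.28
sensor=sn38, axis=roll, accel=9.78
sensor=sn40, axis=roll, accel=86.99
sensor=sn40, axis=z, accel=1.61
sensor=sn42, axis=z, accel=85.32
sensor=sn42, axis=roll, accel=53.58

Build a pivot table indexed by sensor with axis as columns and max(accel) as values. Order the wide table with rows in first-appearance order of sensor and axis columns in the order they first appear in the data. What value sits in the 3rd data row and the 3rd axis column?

With rows in first-appearance order of sensor, row 3 is sensor=sn38. axis columns in first-appearance order: z, roll, x, y; column 3 is x.
Long rows with sensor=sn38, axis=x: max(58.46, 72.61, 83.36) = 83.36.

83.36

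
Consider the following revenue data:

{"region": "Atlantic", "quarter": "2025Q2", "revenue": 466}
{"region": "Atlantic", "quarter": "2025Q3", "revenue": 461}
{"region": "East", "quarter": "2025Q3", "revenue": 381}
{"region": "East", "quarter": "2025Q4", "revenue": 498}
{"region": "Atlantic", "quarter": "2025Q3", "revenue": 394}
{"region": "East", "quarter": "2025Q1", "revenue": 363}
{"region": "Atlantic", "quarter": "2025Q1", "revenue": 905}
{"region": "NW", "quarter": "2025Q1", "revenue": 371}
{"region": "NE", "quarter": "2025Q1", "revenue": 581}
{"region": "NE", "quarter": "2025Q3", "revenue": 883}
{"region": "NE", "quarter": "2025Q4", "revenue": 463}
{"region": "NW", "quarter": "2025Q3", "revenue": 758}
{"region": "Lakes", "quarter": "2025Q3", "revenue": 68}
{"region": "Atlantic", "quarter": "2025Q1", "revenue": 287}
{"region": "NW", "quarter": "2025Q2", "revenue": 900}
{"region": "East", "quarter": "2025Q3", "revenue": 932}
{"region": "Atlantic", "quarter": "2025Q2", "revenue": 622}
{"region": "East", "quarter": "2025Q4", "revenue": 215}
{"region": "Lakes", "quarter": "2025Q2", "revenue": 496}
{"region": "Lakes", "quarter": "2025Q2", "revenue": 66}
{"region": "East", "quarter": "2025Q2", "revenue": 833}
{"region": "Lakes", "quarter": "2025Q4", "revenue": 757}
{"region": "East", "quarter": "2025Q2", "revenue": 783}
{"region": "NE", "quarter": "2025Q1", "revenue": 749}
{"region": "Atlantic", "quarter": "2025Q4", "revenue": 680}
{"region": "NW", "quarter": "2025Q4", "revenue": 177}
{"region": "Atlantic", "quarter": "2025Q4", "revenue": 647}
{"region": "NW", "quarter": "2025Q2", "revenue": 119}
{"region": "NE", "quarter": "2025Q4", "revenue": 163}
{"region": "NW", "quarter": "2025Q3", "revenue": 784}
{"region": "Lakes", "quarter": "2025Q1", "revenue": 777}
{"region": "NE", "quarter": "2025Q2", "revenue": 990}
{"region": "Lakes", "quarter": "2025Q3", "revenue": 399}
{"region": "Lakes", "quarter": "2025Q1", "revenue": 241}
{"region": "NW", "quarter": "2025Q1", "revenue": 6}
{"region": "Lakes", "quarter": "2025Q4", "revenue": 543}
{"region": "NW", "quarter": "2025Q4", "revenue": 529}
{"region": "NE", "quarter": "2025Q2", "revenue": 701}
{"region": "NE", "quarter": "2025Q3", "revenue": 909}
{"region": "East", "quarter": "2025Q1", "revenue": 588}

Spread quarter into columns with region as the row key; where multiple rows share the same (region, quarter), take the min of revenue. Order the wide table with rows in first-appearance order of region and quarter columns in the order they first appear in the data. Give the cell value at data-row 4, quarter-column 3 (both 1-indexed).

With rows in first-appearance order of region, row 4 is region=NE. quarter columns in first-appearance order: 2025Q2, 2025Q3, 2025Q4, 2025Q1; column 3 is 2025Q4.
Long rows with region=NE, quarter=2025Q4: min(463, 163) = 163.

163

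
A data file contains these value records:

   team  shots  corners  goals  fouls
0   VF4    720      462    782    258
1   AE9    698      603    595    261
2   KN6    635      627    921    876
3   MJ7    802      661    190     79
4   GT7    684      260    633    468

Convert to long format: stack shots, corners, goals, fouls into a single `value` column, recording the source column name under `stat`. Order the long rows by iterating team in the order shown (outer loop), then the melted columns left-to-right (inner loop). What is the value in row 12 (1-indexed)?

20 rows total (5 × 4). Row 12: index ⌊(12-1)/4⌋ = 2 into team → KN6; (12-1) mod 4 = 3 into the melted columns → fouls.
So row 12 is (KN6, fouls, 876); value = 876.

876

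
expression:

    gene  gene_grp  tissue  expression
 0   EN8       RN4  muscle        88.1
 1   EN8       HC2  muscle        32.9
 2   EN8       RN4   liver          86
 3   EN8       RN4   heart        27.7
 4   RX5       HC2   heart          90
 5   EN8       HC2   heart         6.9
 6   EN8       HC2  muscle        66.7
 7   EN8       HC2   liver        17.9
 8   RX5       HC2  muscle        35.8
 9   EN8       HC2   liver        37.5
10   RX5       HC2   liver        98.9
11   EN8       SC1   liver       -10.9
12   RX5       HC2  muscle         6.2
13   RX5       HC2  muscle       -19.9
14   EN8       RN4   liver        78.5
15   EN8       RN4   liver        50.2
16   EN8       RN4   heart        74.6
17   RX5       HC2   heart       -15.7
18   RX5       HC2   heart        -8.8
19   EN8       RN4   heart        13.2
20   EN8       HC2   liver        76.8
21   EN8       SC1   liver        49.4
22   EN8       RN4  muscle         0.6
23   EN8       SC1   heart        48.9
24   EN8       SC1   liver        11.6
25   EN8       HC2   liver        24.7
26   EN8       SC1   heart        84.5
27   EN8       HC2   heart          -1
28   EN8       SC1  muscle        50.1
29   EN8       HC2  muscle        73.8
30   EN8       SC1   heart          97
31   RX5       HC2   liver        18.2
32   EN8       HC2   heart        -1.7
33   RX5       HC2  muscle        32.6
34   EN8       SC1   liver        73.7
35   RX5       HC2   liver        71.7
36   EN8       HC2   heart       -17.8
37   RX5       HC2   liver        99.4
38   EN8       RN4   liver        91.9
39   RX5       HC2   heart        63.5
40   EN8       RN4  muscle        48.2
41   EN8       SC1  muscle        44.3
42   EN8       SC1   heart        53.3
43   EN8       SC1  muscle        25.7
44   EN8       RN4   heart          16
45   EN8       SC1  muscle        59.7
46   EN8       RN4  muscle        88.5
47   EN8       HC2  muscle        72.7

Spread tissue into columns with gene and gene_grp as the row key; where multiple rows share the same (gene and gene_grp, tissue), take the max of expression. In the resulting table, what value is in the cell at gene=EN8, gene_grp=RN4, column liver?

Rows with gene=EN8, gene_grp=RN4 and tissue=liver: expression values are 86, 78.5, 50.2, 91.9.
max(86, 78.5, 50.2, 91.9) = 91.9.

91.9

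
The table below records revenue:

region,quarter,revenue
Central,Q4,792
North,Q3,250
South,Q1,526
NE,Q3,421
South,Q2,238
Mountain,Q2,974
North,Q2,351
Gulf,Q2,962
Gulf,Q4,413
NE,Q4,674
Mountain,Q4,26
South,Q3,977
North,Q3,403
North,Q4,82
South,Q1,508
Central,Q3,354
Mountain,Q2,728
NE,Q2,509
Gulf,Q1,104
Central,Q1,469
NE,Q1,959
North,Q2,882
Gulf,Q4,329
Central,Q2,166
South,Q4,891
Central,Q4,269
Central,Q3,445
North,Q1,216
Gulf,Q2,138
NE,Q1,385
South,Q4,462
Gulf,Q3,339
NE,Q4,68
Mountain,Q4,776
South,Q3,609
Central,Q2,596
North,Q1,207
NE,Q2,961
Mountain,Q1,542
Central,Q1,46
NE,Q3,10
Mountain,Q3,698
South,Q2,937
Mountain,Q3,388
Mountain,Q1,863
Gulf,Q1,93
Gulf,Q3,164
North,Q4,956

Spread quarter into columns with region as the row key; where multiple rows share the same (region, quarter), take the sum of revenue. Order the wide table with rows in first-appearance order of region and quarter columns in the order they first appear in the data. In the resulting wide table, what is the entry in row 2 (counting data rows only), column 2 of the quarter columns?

653

With rows in first-appearance order of region, row 2 is region=North. quarter columns in first-appearance order: Q4, Q3, Q1, Q2; column 2 is Q3.
Long rows with region=North, quarter=Q3: 250 + 403 = 653.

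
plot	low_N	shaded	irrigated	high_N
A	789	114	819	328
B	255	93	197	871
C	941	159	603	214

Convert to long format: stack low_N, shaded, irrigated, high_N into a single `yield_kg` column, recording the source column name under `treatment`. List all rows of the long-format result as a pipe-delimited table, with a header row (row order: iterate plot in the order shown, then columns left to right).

Each (plot, column) pair becomes one row: 3 × 4 = 12 rows.
For example, (A, low_N) → yield_kg=789.

| plot | treatment | yield_kg |
| A | low_N | 789 |
| A | shaded | 114 |
| A | irrigated | 819 |
| A | high_N | 328 |
| B | low_N | 255 |
| B | shaded | 93 |
| B | irrigated | 197 |
| B | high_N | 871 |
| C | low_N | 941 |
| C | shaded | 159 |
| C | irrigated | 603 |
| C | high_N | 214 |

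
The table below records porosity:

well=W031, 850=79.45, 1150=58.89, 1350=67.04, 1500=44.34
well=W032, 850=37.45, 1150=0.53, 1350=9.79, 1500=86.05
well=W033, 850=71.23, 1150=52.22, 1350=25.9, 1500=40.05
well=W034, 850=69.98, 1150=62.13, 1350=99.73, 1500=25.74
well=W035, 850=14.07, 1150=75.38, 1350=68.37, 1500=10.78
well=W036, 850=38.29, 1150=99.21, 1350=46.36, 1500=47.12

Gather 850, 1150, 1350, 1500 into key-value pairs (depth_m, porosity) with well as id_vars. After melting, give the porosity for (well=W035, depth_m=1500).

Unpivoting turns each (well, wide-column) pair into one long row.
The wide cell at row W035, column 1500 holds 10.78, so the long row (W035, 1500) has porosity=10.78.

10.78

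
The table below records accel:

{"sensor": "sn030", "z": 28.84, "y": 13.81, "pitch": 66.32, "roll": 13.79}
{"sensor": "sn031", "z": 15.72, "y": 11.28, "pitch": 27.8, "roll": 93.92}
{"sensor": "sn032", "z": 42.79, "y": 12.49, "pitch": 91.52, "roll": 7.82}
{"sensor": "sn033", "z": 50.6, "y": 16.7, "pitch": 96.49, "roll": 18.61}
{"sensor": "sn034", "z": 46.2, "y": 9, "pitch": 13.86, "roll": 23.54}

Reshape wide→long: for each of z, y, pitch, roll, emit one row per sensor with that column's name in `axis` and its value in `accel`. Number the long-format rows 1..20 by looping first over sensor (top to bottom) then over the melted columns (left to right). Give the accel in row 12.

20 rows total (5 × 4). Row 12: index ⌊(12-1)/4⌋ = 2 into sensor → sn032; (12-1) mod 4 = 3 into the melted columns → roll.
So row 12 is (sn032, roll, 7.82); accel = 7.82.

7.82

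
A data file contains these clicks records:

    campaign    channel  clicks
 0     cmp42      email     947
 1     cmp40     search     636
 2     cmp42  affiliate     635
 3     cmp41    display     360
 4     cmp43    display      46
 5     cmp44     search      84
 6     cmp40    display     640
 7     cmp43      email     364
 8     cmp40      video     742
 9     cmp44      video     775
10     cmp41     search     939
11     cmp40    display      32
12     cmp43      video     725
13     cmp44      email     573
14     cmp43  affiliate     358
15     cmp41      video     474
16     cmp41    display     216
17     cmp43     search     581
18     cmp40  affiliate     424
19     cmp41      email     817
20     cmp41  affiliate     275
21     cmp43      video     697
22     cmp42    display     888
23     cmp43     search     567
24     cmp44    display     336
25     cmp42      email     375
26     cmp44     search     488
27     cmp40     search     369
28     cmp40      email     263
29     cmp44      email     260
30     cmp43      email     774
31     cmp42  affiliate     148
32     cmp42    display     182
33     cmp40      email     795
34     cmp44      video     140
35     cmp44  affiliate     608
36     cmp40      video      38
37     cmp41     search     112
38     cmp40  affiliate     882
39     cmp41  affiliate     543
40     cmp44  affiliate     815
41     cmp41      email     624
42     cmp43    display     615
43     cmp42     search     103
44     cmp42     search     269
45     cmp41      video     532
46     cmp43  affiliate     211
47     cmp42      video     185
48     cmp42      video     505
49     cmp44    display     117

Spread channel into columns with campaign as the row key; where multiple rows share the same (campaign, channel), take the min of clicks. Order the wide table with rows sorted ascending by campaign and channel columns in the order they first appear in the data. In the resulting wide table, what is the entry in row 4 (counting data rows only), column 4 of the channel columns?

46

With rows sorted ascending by campaign, row 4 is campaign=cmp43. channel columns in first-appearance order: email, search, affiliate, display, video; column 4 is display.
Long rows with campaign=cmp43, channel=display: min(46, 615) = 46.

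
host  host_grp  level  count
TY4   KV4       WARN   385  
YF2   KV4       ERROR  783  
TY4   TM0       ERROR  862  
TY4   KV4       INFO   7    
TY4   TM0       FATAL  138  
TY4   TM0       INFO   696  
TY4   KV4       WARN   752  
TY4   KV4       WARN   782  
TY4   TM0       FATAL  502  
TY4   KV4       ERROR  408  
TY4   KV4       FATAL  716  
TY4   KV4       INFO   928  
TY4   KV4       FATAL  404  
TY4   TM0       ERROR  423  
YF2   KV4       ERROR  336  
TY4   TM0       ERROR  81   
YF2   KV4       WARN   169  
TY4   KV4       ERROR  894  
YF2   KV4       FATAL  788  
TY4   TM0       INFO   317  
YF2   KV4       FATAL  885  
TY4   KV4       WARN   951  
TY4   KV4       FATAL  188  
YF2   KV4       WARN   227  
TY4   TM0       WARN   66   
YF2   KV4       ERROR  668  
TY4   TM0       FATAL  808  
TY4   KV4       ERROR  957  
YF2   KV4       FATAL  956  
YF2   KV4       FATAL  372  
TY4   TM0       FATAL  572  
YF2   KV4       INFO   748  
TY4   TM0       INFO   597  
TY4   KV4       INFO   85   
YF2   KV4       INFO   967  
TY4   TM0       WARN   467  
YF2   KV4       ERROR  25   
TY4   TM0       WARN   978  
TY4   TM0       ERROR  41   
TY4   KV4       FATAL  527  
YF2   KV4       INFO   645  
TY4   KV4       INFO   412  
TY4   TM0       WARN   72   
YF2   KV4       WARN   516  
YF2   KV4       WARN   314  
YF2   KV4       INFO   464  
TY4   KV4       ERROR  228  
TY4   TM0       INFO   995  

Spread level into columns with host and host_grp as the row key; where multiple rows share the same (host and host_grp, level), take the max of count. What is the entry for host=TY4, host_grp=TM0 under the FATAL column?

808

Rows with host=TY4, host_grp=TM0 and level=FATAL: count values are 138, 502, 808, 572.
max(138, 502, 808, 572) = 808.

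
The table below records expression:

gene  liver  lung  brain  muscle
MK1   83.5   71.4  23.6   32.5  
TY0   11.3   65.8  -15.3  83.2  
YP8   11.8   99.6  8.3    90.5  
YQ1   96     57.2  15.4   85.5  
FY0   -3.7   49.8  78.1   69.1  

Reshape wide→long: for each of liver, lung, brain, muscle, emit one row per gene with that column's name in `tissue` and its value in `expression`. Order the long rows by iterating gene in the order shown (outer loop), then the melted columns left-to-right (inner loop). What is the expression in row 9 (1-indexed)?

11.8

20 rows total (5 × 4). Row 9: index ⌊(9-1)/4⌋ = 2 into gene → YP8; (9-1) mod 4 = 0 into the melted columns → liver.
So row 9 is (YP8, liver, 11.8); expression = 11.8.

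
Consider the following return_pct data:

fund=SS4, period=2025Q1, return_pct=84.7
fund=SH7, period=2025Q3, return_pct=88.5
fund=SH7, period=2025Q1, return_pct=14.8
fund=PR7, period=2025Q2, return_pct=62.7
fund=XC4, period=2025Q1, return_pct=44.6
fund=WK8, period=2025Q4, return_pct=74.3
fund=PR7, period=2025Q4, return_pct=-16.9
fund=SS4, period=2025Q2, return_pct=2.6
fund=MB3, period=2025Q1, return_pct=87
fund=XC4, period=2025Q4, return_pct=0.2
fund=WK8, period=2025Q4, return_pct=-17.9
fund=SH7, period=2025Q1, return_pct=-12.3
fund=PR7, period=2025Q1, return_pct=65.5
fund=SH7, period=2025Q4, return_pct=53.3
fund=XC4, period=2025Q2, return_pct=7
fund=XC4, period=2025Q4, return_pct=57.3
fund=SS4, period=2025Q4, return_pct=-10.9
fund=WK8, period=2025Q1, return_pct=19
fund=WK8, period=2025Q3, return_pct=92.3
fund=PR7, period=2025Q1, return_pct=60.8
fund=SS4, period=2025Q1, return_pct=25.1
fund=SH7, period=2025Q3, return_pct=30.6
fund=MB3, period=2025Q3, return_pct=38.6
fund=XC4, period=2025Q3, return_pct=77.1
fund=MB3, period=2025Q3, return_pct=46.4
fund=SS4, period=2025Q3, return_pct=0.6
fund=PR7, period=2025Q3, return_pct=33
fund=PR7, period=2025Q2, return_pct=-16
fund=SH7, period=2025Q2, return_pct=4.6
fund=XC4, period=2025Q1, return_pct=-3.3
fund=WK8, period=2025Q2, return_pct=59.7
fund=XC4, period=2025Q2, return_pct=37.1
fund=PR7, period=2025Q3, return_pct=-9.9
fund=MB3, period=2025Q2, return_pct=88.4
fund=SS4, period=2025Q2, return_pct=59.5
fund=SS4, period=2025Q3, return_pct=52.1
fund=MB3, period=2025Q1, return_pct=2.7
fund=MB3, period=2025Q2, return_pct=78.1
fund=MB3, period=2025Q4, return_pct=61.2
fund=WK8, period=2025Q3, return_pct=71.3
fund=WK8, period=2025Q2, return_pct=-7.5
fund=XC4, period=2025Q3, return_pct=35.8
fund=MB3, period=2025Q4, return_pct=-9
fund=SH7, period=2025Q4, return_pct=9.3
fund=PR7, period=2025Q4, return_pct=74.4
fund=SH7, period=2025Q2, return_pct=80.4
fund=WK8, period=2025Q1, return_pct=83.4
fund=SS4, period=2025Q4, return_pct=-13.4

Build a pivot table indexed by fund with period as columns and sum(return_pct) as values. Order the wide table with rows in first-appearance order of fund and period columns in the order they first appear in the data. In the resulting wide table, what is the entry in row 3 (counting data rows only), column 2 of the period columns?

With rows in first-appearance order of fund, row 3 is fund=PR7. period columns in first-appearance order: 2025Q1, 2025Q3, 2025Q2, 2025Q4; column 2 is 2025Q3.
Long rows with fund=PR7, period=2025Q3: 33 + -9.9 = 23.1.

23.1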